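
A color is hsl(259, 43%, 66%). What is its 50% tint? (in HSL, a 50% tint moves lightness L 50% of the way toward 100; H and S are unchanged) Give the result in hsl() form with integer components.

L moves 50% from 66 toward 100: 66 + 17 = 83 → 83.
H and S are unchanged.

hsl(259, 43%, 83%)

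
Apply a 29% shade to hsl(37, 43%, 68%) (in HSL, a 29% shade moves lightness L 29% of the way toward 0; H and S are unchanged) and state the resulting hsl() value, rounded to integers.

hsl(37, 43%, 48%)

L moves 29% from 68 toward 0: 68 − 19.72 = 48.28 → 48.
H and S are unchanged.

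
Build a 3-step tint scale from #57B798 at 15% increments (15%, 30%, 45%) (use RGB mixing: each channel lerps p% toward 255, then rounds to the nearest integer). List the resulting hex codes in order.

#57B798 is rgb(87, 183, 152).
15%: (87 + 25.2 = 112.2→112, 183 + 10.8 = 193.8→194, 152 + 15.45 = 167.45→167) → #70C2A7
30%: (87 + 50.4 = 137.4→137, 183 + 21.6 = 204.6→205, 152 + 30.9 = 182.9→183) → #89CDB7
45%: (87 + 75.6 = 162.6→163, 183 + 32.4 = 215.4→215, 152 + 46.35 = 198.35→198) → #A3D7C6

#70C2A7, #89CDB7, #A3D7C6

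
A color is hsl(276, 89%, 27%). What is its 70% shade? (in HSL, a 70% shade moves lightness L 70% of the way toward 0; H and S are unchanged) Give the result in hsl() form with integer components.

hsl(276, 89%, 8%)

L moves 70% from 27 toward 0: 27 − 18.9 = 8.1 → 8.
H and S are unchanged.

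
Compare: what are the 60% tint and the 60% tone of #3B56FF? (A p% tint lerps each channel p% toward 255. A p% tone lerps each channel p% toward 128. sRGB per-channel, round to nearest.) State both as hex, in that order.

#B1BBFF, #646FB3

#3B56FF is rgb(59, 86, 255).
60% tint:
  R: 59 + 117.6 = 176.6 → 177
  G: 86 + 0.6×(255−86) = 86 + 101.4 = 187.4 → 187
  B: 255 + 0.6×(255−255) = 255 + 0 = 255 → 255
  → #B1BBFF
60% tone:
  R: 59 + 0.6×(128−59) = 59 + 41.4 = 100.4 → 100
  G: 86 + 0.6×(128−86) = 86 + 25.2 = 111.2 → 111
  B: 255 − 76.2 = 178.8 → 179
  → #646FB3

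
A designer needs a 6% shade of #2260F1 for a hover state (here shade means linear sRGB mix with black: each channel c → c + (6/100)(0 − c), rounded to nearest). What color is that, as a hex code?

#205AE3

#2260F1 is rgb(34, 96, 241).
Per channel, c → c + 0.06(0 − c):
  R: 34 + 0.06×(0−34) = 34 − 2.04 = 31.96 → 32
  G: 96 − 5.76 = 90.24 → 90
  B: 241 + 0.06×(0−241) = 241 − 14.46 = 226.54 → 227
rgb(32, 90, 227) = #205AE3.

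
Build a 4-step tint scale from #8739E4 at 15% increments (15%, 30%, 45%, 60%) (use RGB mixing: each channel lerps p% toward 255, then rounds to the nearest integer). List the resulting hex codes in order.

#8739E4 is rgb(135, 57, 228).
15%: (135 + 18 = 153→153, 57 + 29.7 = 86.7→87, 228 + 4.05 = 232.05→232) → #9957E8
30%: (135 + 36 = 171→171, 57 + 59.4 = 116.4→116, 228 + 8.1 = 236.1→236) → #AB74EC
45%: (135 + 54 = 189→189, 57 + 89.1 = 146.1→146, 228 + 12.15 = 240.15→240) → #BD92F0
60%: (135 + 72 = 207→207, 57 + 118.8 = 175.8→176, 228 + 16.2 = 244.2→244) → #CFB0F4

#9957E8, #AB74EC, #BD92F0, #CFB0F4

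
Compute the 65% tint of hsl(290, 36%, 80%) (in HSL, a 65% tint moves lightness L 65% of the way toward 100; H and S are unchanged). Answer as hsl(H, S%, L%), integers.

L moves 65% from 80 toward 100: 80 + 13 = 93 → 93.
H and S are unchanged.

hsl(290, 36%, 93%)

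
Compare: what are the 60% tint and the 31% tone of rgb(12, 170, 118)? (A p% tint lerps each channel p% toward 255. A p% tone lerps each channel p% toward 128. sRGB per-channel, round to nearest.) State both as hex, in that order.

#9EDDC8, #309D79

60% tint:
  R: 12 + 0.6×(255−12) = 12 + 145.8 = 157.8 → 158
  G: 170 + 0.6×(255−170) = 170 + 51 = 221 → 221
  B: 118 + 0.6×(255−118) = 118 + 82.2 = 200.2 → 200
  → #9EDDC8
31% tone:
  R: 12 + 35.96 = 47.96 → 48
  G: 170 + 0.31×(128−170) = 170 − 13.02 = 156.98 → 157
  B: 118 + 0.31×(128−118) = 118 + 3.1 = 121.1 → 121
  → #309D79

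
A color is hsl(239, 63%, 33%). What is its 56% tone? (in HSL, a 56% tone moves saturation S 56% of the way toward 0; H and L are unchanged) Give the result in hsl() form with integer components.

S moves 56% from 63 toward 0: 63 − 35.28 = 27.72 → 28.
H and L are unchanged.

hsl(239, 28%, 33%)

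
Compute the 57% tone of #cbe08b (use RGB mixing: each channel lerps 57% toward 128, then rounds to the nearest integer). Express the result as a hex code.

#cbe08b is rgb(203, 224, 139).
A 57% tone moves each channel 57% toward 128:
  R: 203 + 0.57×(128−203) = 203 − 42.75 = 160.25 → 160
  G: 224 + 0.57×(128−224) = 224 − 54.72 = 169.28 → 169
  B: 139 + 0.57×(128−139) = 139 − 6.27 = 132.73 → 133
rgb(160, 169, 133) = #a0a985.

#a0a985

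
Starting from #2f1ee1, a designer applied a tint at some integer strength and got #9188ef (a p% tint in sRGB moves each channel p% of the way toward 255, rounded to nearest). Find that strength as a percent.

#2f1ee1 is rgb(47, 30, 225); #9188ef is rgb(145, 136, 239).
On the G channel (widest range): 136 ≈ 30 + (p/100)(255 − 30), so p ≈ 100×(136 − 30)/(255 − 30) = 10600/225 = 47.11.
p = 47 reproduces all three channels after rounding.

47%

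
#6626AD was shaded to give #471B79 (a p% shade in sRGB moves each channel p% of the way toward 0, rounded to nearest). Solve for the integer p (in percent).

30%

#6626AD is rgb(102, 38, 173); #471B79 is rgb(71, 27, 121).
On the B channel (widest range): 121 ≈ 173 + (p/100)(0 − 173), so p ≈ 100×(121 − 173)/(0 − 173) = -5200/-173 = 30.06.
p = 30 reproduces all three channels after rounding.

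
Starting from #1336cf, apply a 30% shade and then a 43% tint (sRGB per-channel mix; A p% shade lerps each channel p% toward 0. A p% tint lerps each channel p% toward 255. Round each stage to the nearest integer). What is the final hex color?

#7583c0

#1336cf is rgb(19, 54, 207).
A 30% shade moves each channel 30% toward 0:
  R: 19 + 0.3×(0−19) = 19 − 5.7 = 13.3 → 13
  G: 54 + 0.3×(0−54) = 54 − 16.2 = 37.8 → 38
  B: 207 − 62.1 = 144.9 → 145
After the shade: rgb(13, 38, 145) = #0d2691.
A 43% tint moves each channel 43% toward 255:
  R: 13 + 0.43×(255−13) = 13 + 104.06 = 117.06 → 117
  G: 38 + 93.31 = 131.31 → 131
  B: 145 + 0.43×(255−145) = 145 + 47.3 = 192.3 → 192
rgb(117, 131, 192) = #7583c0.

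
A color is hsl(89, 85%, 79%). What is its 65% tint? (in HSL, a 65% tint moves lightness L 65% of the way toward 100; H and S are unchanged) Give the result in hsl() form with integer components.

hsl(89, 85%, 93%)

L moves 65% from 79 toward 100: 79 + 13.65 = 92.65 → 93.
H and S are unchanged.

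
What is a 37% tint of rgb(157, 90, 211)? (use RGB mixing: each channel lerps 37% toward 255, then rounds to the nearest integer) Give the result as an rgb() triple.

A 37% tint moves each channel 37% toward 255:
  R: 157 + 36.26 = 193.26 → 193
  G: 90 + 0.37×(255−90) = 90 + 61.05 = 151.05 → 151
  B: 211 + 16.28 = 227.28 → 227

rgb(193, 151, 227)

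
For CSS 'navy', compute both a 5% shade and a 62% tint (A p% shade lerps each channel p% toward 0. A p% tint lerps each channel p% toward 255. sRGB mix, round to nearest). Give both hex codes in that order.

#00007A, #9E9ECF

CSS navy is rgb(0, 0, 128).
5% shade:
  R: 0 + 0.05×(0−0) = 0 + 0 = 0 → 0
  G: 0 + 0 = 0 → 0
  B: 128 + 0.05×(0−128) = 128 − 6.4 = 121.6 → 122
  → #00007A
62% tint:
  R: 0 + 158.1 = 158.1 → 158
  G: 0 + 0.62×(255−0) = 0 + 158.1 = 158.1 → 158
  B: 128 + 0.62×(255−128) = 128 + 78.74 = 206.74 → 207
  → #9E9ECF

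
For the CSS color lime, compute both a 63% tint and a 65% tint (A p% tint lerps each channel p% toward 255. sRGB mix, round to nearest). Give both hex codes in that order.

CSS lime is rgb(0, 255, 0).
63% tint:
  R: 0 + 0.63×(255−0) = 0 + 160.65 = 160.65 → 161
  G: 255 + 0.63×(255−255) = 255 + 0 = 255 → 255
  B: 0 + 0.63×(255−0) = 0 + 160.65 = 160.65 → 161
  → #a1ffa1
65% tint:
  R: 0 + 0.65×(255−0) = 0 + 165.75 = 165.75 → 166
  G: 255 + 0.65×(255−255) = 255 + 0 = 255 → 255
  B: 0 + 0.65×(255−0) = 0 + 165.75 = 165.75 → 166
  → #a6ffa6

#a1ffa1, #a6ffa6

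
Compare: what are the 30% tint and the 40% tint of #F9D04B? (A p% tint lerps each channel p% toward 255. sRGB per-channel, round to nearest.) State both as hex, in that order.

#FBDE81, #FBE393

#F9D04B is rgb(249, 208, 75).
30% tint:
  R: 249 + 0.3×(255−249) = 249 + 1.8 = 250.8 → 251
  G: 208 + 0.3×(255−208) = 208 + 14.1 = 222.1 → 222
  B: 75 + 54 = 129 → 129
  → #FBDE81
40% tint:
  R: 249 + 2.4 = 251.4 → 251
  G: 208 + 0.4×(255−208) = 208 + 18.8 = 226.8 → 227
  B: 75 + 0.4×(255−75) = 75 + 72 = 147 → 147
  → #FBE393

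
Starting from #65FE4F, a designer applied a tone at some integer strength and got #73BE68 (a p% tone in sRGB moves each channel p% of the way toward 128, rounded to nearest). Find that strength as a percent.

#65FE4F is rgb(101, 254, 79); #73BE68 is rgb(115, 190, 104).
On the G channel (widest range): 190 ≈ 254 + (p/100)(128 − 254), so p ≈ 100×(190 − 254)/(128 − 254) = -6400/-126 = 50.79.
p = 51 reproduces all three channels after rounding.

51%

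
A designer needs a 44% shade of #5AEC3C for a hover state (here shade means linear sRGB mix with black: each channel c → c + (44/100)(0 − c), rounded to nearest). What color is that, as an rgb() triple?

rgb(50, 132, 34)

#5AEC3C is rgb(90, 236, 60).
A 44% shade moves each channel 44% toward 0:
  R: 90 + 0.44×(0−90) = 90 − 39.6 = 50.4 → 50
  G: 236 + 0.44×(0−236) = 236 − 103.84 = 132.16 → 132
  B: 60 − 26.4 = 33.6 → 34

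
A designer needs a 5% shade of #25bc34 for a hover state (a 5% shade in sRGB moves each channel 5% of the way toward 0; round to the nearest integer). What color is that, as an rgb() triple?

#25bc34 is rgb(37, 188, 52).
A 5% shade moves each channel 5% toward 0:
  R: 37 + 0.05×(0−37) = 37 − 1.85 = 35.15 → 35
  G: 188 + 0.05×(0−188) = 188 − 9.4 = 178.6 → 179
  B: 52 + 0.05×(0−52) = 52 − 2.6 = 49.4 → 49

rgb(35, 179, 49)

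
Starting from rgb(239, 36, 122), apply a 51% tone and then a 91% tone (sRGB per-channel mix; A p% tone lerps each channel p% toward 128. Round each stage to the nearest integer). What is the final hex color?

Per channel, c → c + 0.51(128 − c):
  R: 239 + 0.51×(128−239) = 239 − 56.61 = 182.39 → 182
  G: 36 + 0.51×(128−36) = 36 + 46.92 = 82.92 → 83
  B: 122 + 0.51×(128−122) = 122 + 3.06 = 125.06 → 125
After the tone: rgb(182, 83, 125) = #B6537D.
A 91% tone moves each channel 91% toward 128:
  R: 182 + 0.91×(128−182) = 182 − 49.14 = 132.86 → 133
  G: 83 + 0.91×(128−83) = 83 + 40.95 = 123.95 → 124
  B: 125 + 2.73 = 127.73 → 128
rgb(133, 124, 128) = #857C80.

#857C80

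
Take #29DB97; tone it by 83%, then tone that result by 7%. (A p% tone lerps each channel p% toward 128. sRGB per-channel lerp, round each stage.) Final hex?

#29DB97 is rgb(41, 219, 151).
Lerp each channel 83% toward 128:
  R: 41 + 72.21 = 113.21 → 113
  G: 219 + 0.83×(128−219) = 219 − 75.53 = 143.47 → 143
  B: 151 + 0.83×(128−151) = 151 − 19.09 = 131.91 → 132
After the tone: rgb(113, 143, 132) = #718F84.
Per channel, c → c + 0.07(128 − c):
  R: 113 + 1.05 = 114.05 → 114
  G: 143 − 1.05 = 141.95 → 142
  B: 132 + 0.07×(128−132) = 132 − 0.28 = 131.72 → 132
rgb(114, 142, 132) = #728E84.

#728E84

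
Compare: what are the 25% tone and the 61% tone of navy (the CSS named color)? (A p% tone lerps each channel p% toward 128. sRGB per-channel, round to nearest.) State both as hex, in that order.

#202080, #4e4e80

CSS navy is rgb(0, 0, 128).
25% tone:
  R: 0 + 0.25×(128−0) = 0 + 32 = 32 → 32
  G: 0 + 32 = 32 → 32
  B: 128 + 0.25×(128−128) = 128 + 0 = 128 → 128
  → #202080
61% tone:
  R: 0 + 78.08 = 78.08 → 78
  G: 0 + 78.08 = 78.08 → 78
  B: 128 + 0 = 128 → 128
  → #4e4e80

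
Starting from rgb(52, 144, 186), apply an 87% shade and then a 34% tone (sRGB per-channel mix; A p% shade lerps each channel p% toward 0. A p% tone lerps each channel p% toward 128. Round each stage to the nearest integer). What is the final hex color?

#30383B

An 87% shade moves each channel 87% toward 0:
  R: 52 + 0.87×(0−52) = 52 − 45.24 = 6.76 → 7
  G: 144 + 0.87×(0−144) = 144 − 125.28 = 18.72 → 19
  B: 186 − 161.82 = 24.18 → 24
After the shade: rgb(7, 19, 24) = #071318.
A 34% tone moves each channel 34% toward 128:
  R: 7 + 41.14 = 48.14 → 48
  G: 19 + 0.34×(128−19) = 19 + 37.06 = 56.06 → 56
  B: 24 + 35.36 = 59.36 → 59
rgb(48, 56, 59) = #30383B.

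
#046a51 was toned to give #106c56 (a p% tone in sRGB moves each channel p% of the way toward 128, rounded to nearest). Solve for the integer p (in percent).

10%

#046a51 is rgb(4, 106, 81); #106c56 is rgb(16, 108, 86).
On the R channel (widest range): 16 ≈ 4 + (p/100)(128 − 4), so p ≈ 100×(16 − 4)/(128 − 4) = 1200/124 = 9.68.
p = 10 reproduces all three channels after rounding.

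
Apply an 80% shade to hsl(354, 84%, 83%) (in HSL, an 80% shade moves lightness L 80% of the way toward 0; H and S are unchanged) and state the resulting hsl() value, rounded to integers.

L moves 80% from 83 toward 0: 83 − 66.4 = 16.6 → 17.
H and S are unchanged.

hsl(354, 84%, 17%)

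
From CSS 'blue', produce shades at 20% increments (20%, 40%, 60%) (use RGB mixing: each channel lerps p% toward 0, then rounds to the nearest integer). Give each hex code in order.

CSS blue is rgb(0, 0, 255).
20%: (0→0, 0→0, 255 − 51 = 204→204) → #0000CC
40%: (0→0, 0→0, 255 − 102 = 153→153) → #000099
60%: (0→0, 0→0, 255 − 153 = 102→102) → #000066

#0000CC, #000099, #000066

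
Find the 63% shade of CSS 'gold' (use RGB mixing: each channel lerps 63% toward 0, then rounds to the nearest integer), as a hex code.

CSS gold is rgb(255, 215, 0).
A 63% shade moves each channel 63% toward 0:
  R: 255 + 0.63×(0−255) = 255 − 160.65 = 94.35 → 94
  G: 215 + 0.63×(0−215) = 215 − 135.45 = 79.55 → 80
  B: 0 + 0.63×(0−0) = 0 + 0 = 0 → 0
rgb(94, 80, 0) = #5e5000.

#5e5000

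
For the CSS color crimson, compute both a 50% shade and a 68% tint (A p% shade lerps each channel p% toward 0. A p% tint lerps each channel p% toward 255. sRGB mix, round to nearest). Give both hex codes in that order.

CSS crimson is rgb(220, 20, 60).
50% shade:
  R: 220 + 0.5×(0−220) = 220 − 110 = 110 → 110
  G: 20 − 10 = 10 → 10
  B: 60 + 0.5×(0−60) = 60 − 30 = 30 → 30
  → #6E0A1E
68% tint:
  R: 220 + 23.8 = 243.8 → 244
  G: 20 + 0.68×(255−20) = 20 + 159.8 = 179.8 → 180
  B: 60 + 0.68×(255−60) = 60 + 132.6 = 192.6 → 193
  → #F4B4C1

#6E0A1E, #F4B4C1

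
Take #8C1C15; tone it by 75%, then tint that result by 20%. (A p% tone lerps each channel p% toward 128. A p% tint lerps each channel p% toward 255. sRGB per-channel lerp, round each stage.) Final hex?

#8C1C15 is rgb(140, 28, 21).
A 75% tone moves each channel 75% toward 128:
  R: 140 − 9 = 131 → 131
  G: 28 + 0.75×(128−28) = 28 + 75 = 103 → 103
  B: 21 + 80.25 = 101.25 → 101
After the tone: rgb(131, 103, 101) = #836765.
Per channel, c → c + 0.2(255 − c):
  R: 131 + 24.8 = 155.8 → 156
  G: 103 + 0.2×(255−103) = 103 + 30.4 = 133.4 → 133
  B: 101 + 0.2×(255−101) = 101 + 30.8 = 131.8 → 132
rgb(156, 133, 132) = #9C8584.

#9C8584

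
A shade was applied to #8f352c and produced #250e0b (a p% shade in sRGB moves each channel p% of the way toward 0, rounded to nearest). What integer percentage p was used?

#8f352c is rgb(143, 53, 44); #250e0b is rgb(37, 14, 11).
On the R channel (widest range): 37 ≈ 143 + (p/100)(0 − 143), so p ≈ 100×(37 − 143)/(0 − 143) = -10600/-143 = 74.13.
p = 74 reproduces all three channels after rounding.

74%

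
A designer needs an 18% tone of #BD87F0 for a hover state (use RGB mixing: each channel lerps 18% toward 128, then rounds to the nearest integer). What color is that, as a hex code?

#BD87F0 is rgb(189, 135, 240).
Lerp each channel 18% toward 128:
  R: 189 + 0.18×(128−189) = 189 − 10.98 = 178.02 → 178
  G: 135 − 1.26 = 133.74 → 134
  B: 240 − 20.16 = 219.84 → 220
rgb(178, 134, 220) = #B286DC.

#B286DC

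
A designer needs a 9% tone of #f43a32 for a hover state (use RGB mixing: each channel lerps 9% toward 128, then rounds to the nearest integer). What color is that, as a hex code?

#f43a32 is rgb(244, 58, 50).
Lerp each channel 9% toward 128:
  R: 244 + 0.09×(128−244) = 244 − 10.44 = 233.56 → 234
  G: 58 + 6.3 = 64.3 → 64
  B: 50 + 0.09×(128−50) = 50 + 7.02 = 57.02 → 57
rgb(234, 64, 57) = #ea4039.

#ea4039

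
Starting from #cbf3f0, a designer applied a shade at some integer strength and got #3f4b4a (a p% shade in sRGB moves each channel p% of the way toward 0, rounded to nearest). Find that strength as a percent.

#cbf3f0 is rgb(203, 243, 240); #3f4b4a is rgb(63, 75, 74).
On the G channel (widest range): 75 ≈ 243 + (p/100)(0 − 243), so p ≈ 100×(75 − 243)/(0 − 243) = -16800/-243 = 69.14.
p = 69 reproduces all three channels after rounding.

69%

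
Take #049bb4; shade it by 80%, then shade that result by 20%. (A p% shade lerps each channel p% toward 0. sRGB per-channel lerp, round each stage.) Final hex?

#01191d

#049bb4 is rgb(4, 155, 180).
An 80% shade moves each channel 80% toward 0:
  R: 4 − 3.2 = 0.8 → 1
  G: 155 − 124 = 31 → 31
  B: 180 + 0.8×(0−180) = 180 − 144 = 36 → 36
After the shade: rgb(1, 31, 36) = #011f24.
Lerp each channel 20% toward 0:
  R: 1 − 0.2 = 0.8 → 1
  G: 31 + 0.2×(0−31) = 31 − 6.2 = 24.8 → 25
  B: 36 + 0.2×(0−36) = 36 − 7.2 = 28.8 → 29
rgb(1, 25, 29) = #01191d.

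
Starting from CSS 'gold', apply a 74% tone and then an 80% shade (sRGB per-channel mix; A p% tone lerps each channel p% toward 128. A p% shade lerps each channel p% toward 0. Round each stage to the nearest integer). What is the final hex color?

CSS gold is rgb(255, 215, 0).
A 74% tone moves each channel 74% toward 128:
  R: 255 − 93.98 = 161.02 → 161
  G: 215 − 64.38 = 150.62 → 151
  B: 0 + 0.74×(128−0) = 0 + 94.72 = 94.72 → 95
After the tone: rgb(161, 151, 95) = #A1975F.
Lerp each channel 80% toward 0:
  R: 161 − 128.8 = 32.2 → 32
  G: 151 + 0.8×(0−151) = 151 − 120.8 = 30.2 → 30
  B: 95 − 76 = 19 → 19
rgb(32, 30, 19) = #201E13.

#201E13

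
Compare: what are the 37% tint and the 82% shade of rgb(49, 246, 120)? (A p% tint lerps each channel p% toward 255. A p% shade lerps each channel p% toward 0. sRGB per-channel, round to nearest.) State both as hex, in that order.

#7DF9AA, #092C16

37% tint:
  R: 49 + 76.22 = 125.22 → 125
  G: 246 + 0.37×(255−246) = 246 + 3.33 = 249.33 → 249
  B: 120 + 0.37×(255−120) = 120 + 49.95 = 169.95 → 170
  → #7DF9AA
82% shade:
  R: 49 + 0.82×(0−49) = 49 − 40.18 = 8.82 → 9
  G: 246 + 0.82×(0−246) = 246 − 201.72 = 44.28 → 44
  B: 120 − 98.4 = 21.6 → 22
  → #092C16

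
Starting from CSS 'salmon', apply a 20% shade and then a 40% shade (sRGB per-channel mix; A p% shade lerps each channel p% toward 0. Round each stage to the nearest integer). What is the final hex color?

CSS salmon is rgb(250, 128, 114).
Lerp each channel 20% toward 0:
  R: 250 + 0.2×(0−250) = 250 − 50 = 200 → 200
  G: 128 + 0.2×(0−128) = 128 − 25.6 = 102.4 → 102
  B: 114 + 0.2×(0−114) = 114 − 22.8 = 91.2 → 91
After the shade: rgb(200, 102, 91) = #c8665b.
Lerp each channel 40% toward 0:
  R: 200 − 80 = 120 → 120
  G: 102 + 0.4×(0−102) = 102 − 40.8 = 61.2 → 61
  B: 91 + 0.4×(0−91) = 91 − 36.4 = 54.6 → 55
rgb(120, 61, 55) = #783d37.

#783d37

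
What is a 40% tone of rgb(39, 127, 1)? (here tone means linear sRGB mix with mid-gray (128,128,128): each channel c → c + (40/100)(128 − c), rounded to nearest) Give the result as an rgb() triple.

Lerp each channel 40% toward 128:
  R: 39 + 0.4×(128−39) = 39 + 35.6 = 74.6 → 75
  G: 127 + 0.4 = 127.4 → 127
  B: 1 + 0.4×(128−1) = 1 + 50.8 = 51.8 → 52

rgb(75, 127, 52)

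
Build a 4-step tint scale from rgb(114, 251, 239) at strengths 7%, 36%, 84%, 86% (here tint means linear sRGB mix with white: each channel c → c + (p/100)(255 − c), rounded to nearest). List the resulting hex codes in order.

7%: (114 + 9.87 = 123.87→124, 251→251, 239 + 1.12 = 240.12→240) → #7CFBF0
36%: (114 + 50.76 = 164.76→165, 251 + 1.44 = 252.44→252, 239 + 5.76 = 244.76→245) → #A5FCF5
84%: (114 + 118.44 = 232.44→232, 251 + 3.36 = 254.36→254, 239 + 13.44 = 252.44→252) → #E8FEFC
86%: (114 + 121.26 = 235.26→235, 251 + 3.44 = 254.44→254, 239 + 13.76 = 252.76→253) → #EBFEFD

#7CFBF0, #A5FCF5, #E8FEFC, #EBFEFD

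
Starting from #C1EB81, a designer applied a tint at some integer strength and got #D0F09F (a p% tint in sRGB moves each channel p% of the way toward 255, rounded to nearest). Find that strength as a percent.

24%

#C1EB81 is rgb(193, 235, 129); #D0F09F is rgb(208, 240, 159).
On the B channel (widest range): 159 ≈ 129 + (p/100)(255 − 129), so p ≈ 100×(159 − 129)/(255 − 129) = 3000/126 = 23.81.
p = 24 reproduces all three channels after rounding.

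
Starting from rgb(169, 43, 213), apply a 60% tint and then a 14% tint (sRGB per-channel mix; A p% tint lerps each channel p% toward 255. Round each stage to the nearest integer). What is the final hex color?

Per channel, c → c + 0.6(255 − c):
  R: 169 + 0.6×(255−169) = 169 + 51.6 = 220.6 → 221
  G: 43 + 127.2 = 170.2 → 170
  B: 213 + 0.6×(255−213) = 213 + 25.2 = 238.2 → 238
After the tint: rgb(221, 170, 238) = #ddaaee.
Per channel, c → c + 0.14(255 − c):
  R: 221 + 0.14×(255−221) = 221 + 4.76 = 225.76 → 226
  G: 170 + 0.14×(255−170) = 170 + 11.9 = 181.9 → 182
  B: 238 + 0.14×(255−238) = 238 + 2.38 = 240.38 → 240
rgb(226, 182, 240) = #e2b6f0.

#e2b6f0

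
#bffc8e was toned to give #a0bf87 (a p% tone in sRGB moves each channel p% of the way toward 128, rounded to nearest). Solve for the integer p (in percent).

#bffc8e is rgb(191, 252, 142); #a0bf87 is rgb(160, 191, 135).
On the G channel (widest range): 191 ≈ 252 + (p/100)(128 − 252), so p ≈ 100×(191 − 252)/(128 − 252) = -6100/-124 = 49.19.
p = 49 reproduces all three channels after rounding.

49%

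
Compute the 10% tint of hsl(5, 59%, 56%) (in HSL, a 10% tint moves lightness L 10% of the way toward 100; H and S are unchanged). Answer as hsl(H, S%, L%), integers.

hsl(5, 59%, 60%)

L moves 10% from 56 toward 100: 56 + 4.4 = 60.4 → 60.
H and S are unchanged.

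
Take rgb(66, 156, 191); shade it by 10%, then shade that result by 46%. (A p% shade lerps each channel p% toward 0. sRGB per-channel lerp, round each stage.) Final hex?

A 10% shade moves each channel 10% toward 0:
  R: 66 + 0.1×(0−66) = 66 − 6.6 = 59.4 → 59
  G: 156 + 0.1×(0−156) = 156 − 15.6 = 140.4 → 140
  B: 191 + 0.1×(0−191) = 191 − 19.1 = 171.9 → 172
After the shade: rgb(59, 140, 172) = #3b8cac.
A 46% shade moves each channel 46% toward 0:
  R: 59 + 0.46×(0−59) = 59 − 27.14 = 31.86 → 32
  G: 140 + 0.46×(0−140) = 140 − 64.4 = 75.6 → 76
  B: 172 − 79.12 = 92.88 → 93
rgb(32, 76, 93) = #204c5d.

#204c5d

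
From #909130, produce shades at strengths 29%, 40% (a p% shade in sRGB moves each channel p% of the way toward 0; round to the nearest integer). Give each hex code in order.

#666722, #56571D

#909130 is rgb(144, 145, 48).
29%: (144 − 41.76 = 102.24→102, 145 − 42.05 = 102.95→103, 48 − 13.92 = 34.08→34) → #666722
40%: (144 − 57.6 = 86.4→86, 145 − 58 = 87→87, 48 − 19.2 = 28.8→29) → #56571D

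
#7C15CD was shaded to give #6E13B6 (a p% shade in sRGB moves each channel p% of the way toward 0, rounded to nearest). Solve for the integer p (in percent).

11%

#7C15CD is rgb(124, 21, 205); #6E13B6 is rgb(110, 19, 182).
On the B channel (widest range): 182 ≈ 205 + (p/100)(0 − 205), so p ≈ 100×(182 − 205)/(0 − 205) = -2300/-205 = 11.22.
p = 11 reproduces all three channels after rounding.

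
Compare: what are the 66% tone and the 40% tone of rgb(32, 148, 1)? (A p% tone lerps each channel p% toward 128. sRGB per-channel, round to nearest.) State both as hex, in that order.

#5f8755, #468c34

66% tone:
  R: 32 + 0.66×(128−32) = 32 + 63.36 = 95.36 → 95
  G: 148 − 13.2 = 134.8 → 135
  B: 1 + 83.82 = 84.82 → 85
  → #5f8755
40% tone:
  R: 32 + 38.4 = 70.4 → 70
  G: 148 + 0.4×(128−148) = 148 − 8 = 140 → 140
  B: 1 + 0.4×(128−1) = 1 + 50.8 = 51.8 → 52
  → #468c34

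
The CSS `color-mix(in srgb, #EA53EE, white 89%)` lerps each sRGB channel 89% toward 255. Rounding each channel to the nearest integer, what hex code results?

#FDECFD

#EA53EE is rgb(234, 83, 238).
Lerp each channel 89% toward 255:
  R: 234 + 18.69 = 252.69 → 253
  G: 83 + 0.89×(255−83) = 83 + 153.08 = 236.08 → 236
  B: 238 + 0.89×(255−238) = 238 + 15.13 = 253.13 → 253
rgb(253, 236, 253) = #FDECFD.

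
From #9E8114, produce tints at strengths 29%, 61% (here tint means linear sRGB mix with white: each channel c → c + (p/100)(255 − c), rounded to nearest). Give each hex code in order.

#BAA658, #D9CEA3

#9E8114 is rgb(158, 129, 20).
29%: (158 + 28.13 = 186.13→186, 129 + 36.54 = 165.54→166, 20 + 68.15 = 88.15→88) → #BAA658
61%: (158 + 59.17 = 217.17→217, 129 + 76.86 = 205.86→206, 20 + 143.35 = 163.35→163) → #D9CEA3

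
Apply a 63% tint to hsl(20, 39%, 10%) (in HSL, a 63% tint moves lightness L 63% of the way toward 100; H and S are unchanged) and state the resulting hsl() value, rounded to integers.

L moves 63% from 10 toward 100: 10 + 56.7 = 66.7 → 67.
H and S are unchanged.

hsl(20, 39%, 67%)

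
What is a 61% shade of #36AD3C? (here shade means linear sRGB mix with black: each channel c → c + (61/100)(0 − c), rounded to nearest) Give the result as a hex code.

#36AD3C is rgb(54, 173, 60).
Per channel, c → c + 0.61(0 − c):
  R: 54 − 32.94 = 21.06 → 21
  G: 173 − 105.53 = 67.47 → 67
  B: 60 + 0.61×(0−60) = 60 − 36.6 = 23.4 → 23
rgb(21, 67, 23) = #154317.

#154317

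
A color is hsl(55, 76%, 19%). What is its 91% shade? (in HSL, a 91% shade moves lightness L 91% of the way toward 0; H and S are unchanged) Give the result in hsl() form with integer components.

L moves 91% from 19 toward 0: 19 − 17.29 = 1.71 → 2.
H and S are unchanged.

hsl(55, 76%, 2%)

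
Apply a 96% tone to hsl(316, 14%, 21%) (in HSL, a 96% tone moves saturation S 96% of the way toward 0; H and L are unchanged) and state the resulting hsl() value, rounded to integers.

S moves 96% from 14 toward 0: 14 − 13.44 = 0.56 → 1.
H and L are unchanged.

hsl(316, 1%, 21%)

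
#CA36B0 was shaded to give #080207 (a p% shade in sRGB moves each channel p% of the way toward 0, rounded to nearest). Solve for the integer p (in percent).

#CA36B0 is rgb(202, 54, 176); #080207 is rgb(8, 2, 7).
On the R channel (widest range): 8 ≈ 202 + (p/100)(0 − 202), so p ≈ 100×(8 − 202)/(0 − 202) = -19400/-202 = 96.04.
p = 96 reproduces all three channels after rounding.

96%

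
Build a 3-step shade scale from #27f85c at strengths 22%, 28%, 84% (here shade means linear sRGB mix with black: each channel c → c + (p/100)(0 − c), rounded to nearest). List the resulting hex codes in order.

#1ec148, #1cb342, #06280f

#27f85c is rgb(39, 248, 92).
22%: (39 − 8.58 = 30.42→30, 248 − 54.56 = 193.44→193, 92 − 20.24 = 71.76→72) → #1ec148
28%: (39 − 10.92 = 28.08→28, 248 − 69.44 = 178.56→179, 92 − 25.76 = 66.24→66) → #1cb342
84%: (39 − 32.76 = 6.24→6, 248 − 208.32 = 39.68→40, 92 − 77.28 = 14.72→15) → #06280f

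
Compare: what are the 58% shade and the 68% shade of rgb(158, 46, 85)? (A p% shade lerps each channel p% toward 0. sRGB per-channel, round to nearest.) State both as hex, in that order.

58% shade:
  R: 158 + 0.58×(0−158) = 158 − 91.64 = 66.36 → 66
  G: 46 − 26.68 = 19.32 → 19
  B: 85 + 0.58×(0−85) = 85 − 49.3 = 35.7 → 36
  → #421324
68% shade:
  R: 158 + 0.68×(0−158) = 158 − 107.44 = 50.56 → 51
  G: 46 + 0.68×(0−46) = 46 − 31.28 = 14.72 → 15
  B: 85 − 57.8 = 27.2 → 27
  → #330f1b

#421324, #330f1b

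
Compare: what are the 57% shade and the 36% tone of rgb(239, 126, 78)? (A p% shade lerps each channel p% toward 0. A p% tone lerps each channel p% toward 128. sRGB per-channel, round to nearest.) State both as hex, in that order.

57% shade:
  R: 239 − 136.23 = 102.77 → 103
  G: 126 + 0.57×(0−126) = 126 − 71.82 = 54.18 → 54
  B: 78 + 0.57×(0−78) = 78 − 44.46 = 33.54 → 34
  → #673622
36% tone:
  R: 239 + 0.36×(128−239) = 239 − 39.96 = 199.04 → 199
  G: 126 + 0.36×(128−126) = 126 + 0.72 = 126.72 → 127
  B: 78 + 18 = 96 → 96
  → #c77f60

#673622, #c77f60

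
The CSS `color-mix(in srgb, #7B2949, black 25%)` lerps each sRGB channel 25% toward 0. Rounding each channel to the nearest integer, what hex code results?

#7B2949 is rgb(123, 41, 73).
Per channel, c → c + 0.25(0 − c):
  R: 123 − 30.75 = 92.25 → 92
  G: 41 + 0.25×(0−41) = 41 − 10.25 = 30.75 → 31
  B: 73 − 18.25 = 54.75 → 55
rgb(92, 31, 55) = #5C1F37.

#5C1F37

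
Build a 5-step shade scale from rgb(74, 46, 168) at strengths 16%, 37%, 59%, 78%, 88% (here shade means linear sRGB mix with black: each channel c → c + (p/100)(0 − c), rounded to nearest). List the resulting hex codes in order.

16%: (74 − 11.84 = 62.16→62, 46 − 7.36 = 38.64→39, 168 − 26.88 = 141.12→141) → #3E278D
37%: (74 − 27.38 = 46.62→47, 46 − 17.02 = 28.98→29, 168 − 62.16 = 105.84→106) → #2F1D6A
59%: (74 − 43.66 = 30.34→30, 46 − 27.14 = 18.86→19, 168 − 99.12 = 68.88→69) → #1E1345
78%: (74 − 57.72 = 16.28→16, 46 − 35.88 = 10.12→10, 168 − 131.04 = 36.96→37) → #100A25
88%: (74 − 65.12 = 8.88→9, 46 − 40.48 = 5.52→6, 168 − 147.84 = 20.16→20) → #090614

#3E278D, #2F1D6A, #1E1345, #100A25, #090614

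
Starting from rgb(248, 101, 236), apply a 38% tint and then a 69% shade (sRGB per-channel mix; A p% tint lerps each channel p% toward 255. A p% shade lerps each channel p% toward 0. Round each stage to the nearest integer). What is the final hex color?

#4e324b

A 38% tint moves each channel 38% toward 255:
  R: 248 + 0.38×(255−248) = 248 + 2.66 = 250.66 → 251
  G: 101 + 0.38×(255−101) = 101 + 58.52 = 159.52 → 160
  B: 236 + 0.38×(255−236) = 236 + 7.22 = 243.22 → 243
After the tint: rgb(251, 160, 243) = #fba0f3.
Per channel, c → c + 0.69(0 − c):
  R: 251 − 173.19 = 77.81 → 78
  G: 160 + 0.69×(0−160) = 160 − 110.4 = 49.6 → 50
  B: 243 − 167.67 = 75.33 → 75
rgb(78, 50, 75) = #4e324b.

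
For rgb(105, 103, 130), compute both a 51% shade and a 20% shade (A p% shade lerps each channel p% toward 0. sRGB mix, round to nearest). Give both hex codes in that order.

#333240, #545268

51% shade:
  R: 105 + 0.51×(0−105) = 105 − 53.55 = 51.45 → 51
  G: 103 − 52.53 = 50.47 → 50
  B: 130 + 0.51×(0−130) = 130 − 66.3 = 63.7 → 64
  → #333240
20% shade:
  R: 105 + 0.2×(0−105) = 105 − 21 = 84 → 84
  G: 103 − 20.6 = 82.4 → 82
  B: 130 − 26 = 104 → 104
  → #545268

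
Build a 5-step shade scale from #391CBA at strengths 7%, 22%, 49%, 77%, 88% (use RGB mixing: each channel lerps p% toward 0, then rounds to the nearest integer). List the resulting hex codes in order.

#351AAD, #2C1691, #1D0E5F, #0D062B, #070316

#391CBA is rgb(57, 28, 186).
7%: (57 − 3.99 = 53.01→53, 28 − 1.96 = 26.04→26, 186 − 13.02 = 172.98→173) → #351AAD
22%: (57 − 12.54 = 44.46→44, 28 − 6.16 = 21.84→22, 186 − 40.92 = 145.08→145) → #2C1691
49%: (57 − 27.93 = 29.07→29, 28 − 13.72 = 14.28→14, 186 − 91.14 = 94.86→95) → #1D0E5F
77%: (57 − 43.89 = 13.11→13, 28 − 21.56 = 6.44→6, 186 − 143.22 = 42.78→43) → #0D062B
88%: (57 − 50.16 = 6.84→7, 28 − 24.64 = 3.36→3, 186 − 163.68 = 22.32→22) → #070316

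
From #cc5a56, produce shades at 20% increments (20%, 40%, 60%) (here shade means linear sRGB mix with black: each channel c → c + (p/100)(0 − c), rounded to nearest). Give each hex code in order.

#a34845, #7a3634, #522422

#cc5a56 is rgb(204, 90, 86).
20%: (204 − 40.8 = 163.2→163, 90 − 18 = 72→72, 86 − 17.2 = 68.8→69) → #a34845
40%: (204 − 81.6 = 122.4→122, 90 − 36 = 54→54, 86 − 34.4 = 51.6→52) → #7a3634
60%: (204 − 122.4 = 81.6→82, 90 − 54 = 36→36, 86 − 51.6 = 34.4→34) → #522422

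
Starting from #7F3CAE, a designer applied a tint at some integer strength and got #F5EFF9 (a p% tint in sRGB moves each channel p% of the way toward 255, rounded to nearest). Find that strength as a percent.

#7F3CAE is rgb(127, 60, 174); #F5EFF9 is rgb(245, 239, 249).
On the G channel (widest range): 239 ≈ 60 + (p/100)(255 − 60), so p ≈ 100×(239 − 60)/(255 − 60) = 17900/195 = 91.79.
p = 92 reproduces all three channels after rounding.

92%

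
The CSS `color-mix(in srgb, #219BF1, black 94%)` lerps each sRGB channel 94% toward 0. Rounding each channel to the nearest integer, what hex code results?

#02090E

#219BF1 is rgb(33, 155, 241).
Per channel, c → c + 0.94(0 − c):
  R: 33 − 31.02 = 1.98 → 2
  G: 155 − 145.7 = 9.3 → 9
  B: 241 + 0.94×(0−241) = 241 − 226.54 = 14.46 → 14
rgb(2, 9, 14) = #02090E.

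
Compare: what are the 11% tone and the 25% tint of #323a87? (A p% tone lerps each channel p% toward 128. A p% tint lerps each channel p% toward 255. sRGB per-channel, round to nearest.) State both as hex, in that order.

#3b4286, #656ba5

#323a87 is rgb(50, 58, 135).
11% tone:
  R: 50 + 0.11×(128−50) = 50 + 8.58 = 58.58 → 59
  G: 58 + 7.7 = 65.7 → 66
  B: 135 − 0.77 = 134.23 → 134
  → #3b4286
25% tint:
  R: 50 + 51.25 = 101.25 → 101
  G: 58 + 0.25×(255−58) = 58 + 49.25 = 107.25 → 107
  B: 135 + 0.25×(255−135) = 135 + 30 = 165 → 165
  → #656ba5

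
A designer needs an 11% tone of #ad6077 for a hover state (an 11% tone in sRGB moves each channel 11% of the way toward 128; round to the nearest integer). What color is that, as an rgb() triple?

rgb(168, 100, 120)

#ad6077 is rgb(173, 96, 119).
Per channel, c → c + 0.11(128 − c):
  R: 173 + 0.11×(128−173) = 173 − 4.95 = 168.05 → 168
  G: 96 + 3.52 = 99.52 → 100
  B: 119 + 0.99 = 119.99 → 120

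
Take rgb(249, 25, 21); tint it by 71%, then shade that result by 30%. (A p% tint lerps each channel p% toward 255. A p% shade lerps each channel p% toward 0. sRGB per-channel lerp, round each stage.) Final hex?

A 71% tint moves each channel 71% toward 255:
  R: 249 + 0.71×(255−249) = 249 + 4.26 = 253.26 → 253
  G: 25 + 0.71×(255−25) = 25 + 163.3 = 188.3 → 188
  B: 21 + 0.71×(255−21) = 21 + 166.14 = 187.14 → 187
After the tint: rgb(253, 188, 187) = #fdbcbb.
A 30% shade moves each channel 30% toward 0:
  R: 253 + 0.3×(0−253) = 253 − 75.9 = 177.1 → 177
  G: 188 + 0.3×(0−188) = 188 − 56.4 = 131.6 → 132
  B: 187 + 0.3×(0−187) = 187 − 56.1 = 130.9 → 131
rgb(177, 132, 131) = #b18483.

#b18483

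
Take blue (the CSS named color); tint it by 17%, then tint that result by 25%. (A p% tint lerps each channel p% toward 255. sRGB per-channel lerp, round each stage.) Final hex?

#6060ff

CSS blue is rgb(0, 0, 255).
A 17% tint moves each channel 17% toward 255:
  R: 0 + 0.17×(255−0) = 0 + 43.35 = 43.35 → 43
  G: 0 + 0.17×(255−0) = 0 + 43.35 = 43.35 → 43
  B: 255 + 0 = 255 → 255
After the tint: rgb(43, 43, 255) = #2b2bff.
A 25% tint moves each channel 25% toward 255:
  R: 43 + 0.25×(255−43) = 43 + 53 = 96 → 96
  G: 43 + 53 = 96 → 96
  B: 255 + 0 = 255 → 255
rgb(96, 96, 255) = #6060ff.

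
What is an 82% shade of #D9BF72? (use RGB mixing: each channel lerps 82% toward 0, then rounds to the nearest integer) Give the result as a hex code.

#272215

#D9BF72 is rgb(217, 191, 114).
An 82% shade moves each channel 82% toward 0:
  R: 217 − 177.94 = 39.06 → 39
  G: 191 − 156.62 = 34.38 → 34
  B: 114 − 93.48 = 20.52 → 21
rgb(39, 34, 21) = #272215.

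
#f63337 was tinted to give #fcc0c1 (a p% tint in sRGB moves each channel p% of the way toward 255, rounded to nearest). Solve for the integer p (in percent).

69%

#f63337 is rgb(246, 51, 55); #fcc0c1 is rgb(252, 192, 193).
On the G channel (widest range): 192 ≈ 51 + (p/100)(255 − 51), so p ≈ 100×(192 − 51)/(255 − 51) = 14100/204 = 69.12.
p = 69 reproduces all three channels after rounding.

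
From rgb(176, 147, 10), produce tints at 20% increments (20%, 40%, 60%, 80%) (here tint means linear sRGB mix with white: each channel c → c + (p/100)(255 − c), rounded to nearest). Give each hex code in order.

#C0A93B, #D0BE6C, #DFD49D, #EFE9CE

20%: (176 + 15.8 = 191.8→192, 147 + 21.6 = 168.6→169, 10 + 49 = 59→59) → #C0A93B
40%: (176 + 31.6 = 207.6→208, 147 + 43.2 = 190.2→190, 10 + 98 = 108→108) → #D0BE6C
60%: (176 + 47.4 = 223.4→223, 147 + 64.8 = 211.8→212, 10 + 147 = 157→157) → #DFD49D
80%: (176 + 63.2 = 239.2→239, 147 + 86.4 = 233.4→233, 10 + 196 = 206→206) → #EFE9CE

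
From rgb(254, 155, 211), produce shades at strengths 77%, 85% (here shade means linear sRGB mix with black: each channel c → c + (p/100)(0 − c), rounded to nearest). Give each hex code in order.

77%: (254 − 195.58 = 58.42→58, 155 − 119.35 = 35.65→36, 211 − 162.47 = 48.53→49) → #3A2431
85%: (254 − 215.9 = 38.1→38, 155 − 131.75 = 23.25→23, 211 − 179.35 = 31.65→32) → #261720

#3A2431, #261720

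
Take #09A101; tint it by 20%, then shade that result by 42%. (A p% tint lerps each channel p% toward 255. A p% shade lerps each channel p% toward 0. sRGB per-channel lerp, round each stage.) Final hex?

#09A101 is rgb(9, 161, 1).
Per channel, c → c + 0.2(255 − c):
  R: 9 + 0.2×(255−9) = 9 + 49.2 = 58.2 → 58
  G: 161 + 0.2×(255−161) = 161 + 18.8 = 179.8 → 180
  B: 1 + 0.2×(255−1) = 1 + 50.8 = 51.8 → 52
After the tint: rgb(58, 180, 52) = #3AB434.
Per channel, c → c + 0.42(0 − c):
  R: 58 + 0.42×(0−58) = 58 − 24.36 = 33.64 → 34
  G: 180 − 75.6 = 104.4 → 104
  B: 52 − 21.84 = 30.16 → 30
rgb(34, 104, 30) = #22681E.

#22681E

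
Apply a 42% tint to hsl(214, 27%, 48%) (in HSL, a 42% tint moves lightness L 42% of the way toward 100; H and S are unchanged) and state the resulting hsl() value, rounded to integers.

L moves 42% from 48 toward 100: 48 + 21.84 = 69.84 → 70.
H and S are unchanged.

hsl(214, 27%, 70%)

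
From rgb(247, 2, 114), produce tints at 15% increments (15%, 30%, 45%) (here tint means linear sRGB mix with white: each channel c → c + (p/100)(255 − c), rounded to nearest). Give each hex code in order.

15%: (247 + 1.2 = 248.2→248, 2 + 37.95 = 39.95→40, 114 + 21.15 = 135.15→135) → #F82887
30%: (247 + 2.4 = 249.4→249, 2 + 75.9 = 77.9→78, 114 + 42.3 = 156.3→156) → #F94E9C
45%: (247 + 3.6 = 250.6→251, 2 + 113.85 = 115.85→116, 114 + 63.45 = 177.45→177) → #FB74B1

#F82887, #F94E9C, #FB74B1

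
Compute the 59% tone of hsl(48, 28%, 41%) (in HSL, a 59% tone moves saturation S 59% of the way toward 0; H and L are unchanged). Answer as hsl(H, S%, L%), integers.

hsl(48, 11%, 41%)

S moves 59% from 28 toward 0: 28 − 16.52 = 11.48 → 11.
H and L are unchanged.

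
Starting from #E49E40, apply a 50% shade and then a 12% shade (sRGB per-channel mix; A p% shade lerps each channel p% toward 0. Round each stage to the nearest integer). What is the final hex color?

#E49E40 is rgb(228, 158, 64).
Lerp each channel 50% toward 0:
  R: 228 + 0.5×(0−228) = 228 − 114 = 114 → 114
  G: 158 + 0.5×(0−158) = 158 − 79 = 79 → 79
  B: 64 + 0.5×(0−64) = 64 − 32 = 32 → 32
After the shade: rgb(114, 79, 32) = #724F20.
A 12% shade moves each channel 12% toward 0:
  R: 114 + 0.12×(0−114) = 114 − 13.68 = 100.32 → 100
  G: 79 − 9.48 = 69.52 → 70
  B: 32 − 3.84 = 28.16 → 28
rgb(100, 70, 28) = #64461C.

#64461C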